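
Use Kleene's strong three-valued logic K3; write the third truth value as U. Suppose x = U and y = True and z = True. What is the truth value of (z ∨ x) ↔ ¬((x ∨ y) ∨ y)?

False

z ∨ x = True ∨ U = True
x ∨ y = U ∨ True = True
(x ∨ y) ∨ y = True ∨ True = True
¬((x ∨ y) ∨ y) = ¬True = False
(z ∨ x) ↔ ¬((x ∨ y) ∨ y) = True ↔ False = False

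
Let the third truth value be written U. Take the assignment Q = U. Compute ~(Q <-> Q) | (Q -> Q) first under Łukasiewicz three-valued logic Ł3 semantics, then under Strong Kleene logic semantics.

True; U

In Łukasiewicz three-valued logic Ł3: Q <-> Q = U <-> U = True  [1 − |½−½|]
~(Q <-> Q) = ~True = False
Q -> Q = U -> U = True
~(Q <-> Q) | (Q -> Q) = False | True = True
In Strong Kleene logic: Q <-> Q = U <-> U = U
~(Q <-> Q) = ~U = U
Q -> Q = U -> U = U  [~U | U]
~(Q <-> Q) | (Q -> Q) = U | U = U
They differ because Łukasiewicz three-valued logic Ł3 and Strong Kleene logic treat U differently under implication.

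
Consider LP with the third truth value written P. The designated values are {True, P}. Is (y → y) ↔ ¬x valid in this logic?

No

Countermodel: y=True, x=True gives False, which is not designated.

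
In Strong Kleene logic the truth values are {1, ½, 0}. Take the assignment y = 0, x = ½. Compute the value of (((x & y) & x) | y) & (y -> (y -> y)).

x & y = ½ & 0 = 0
(x & y) & x = 0 & ½ = 0
((x & y) & x) | y = 0 | 0 = 0
y -> y = 0 -> 0 = 1
y -> (y -> y) = 0 -> 1 = 1
(((x & y) & x) | y) & (y -> (y -> y)) = 0 & 1 = 0

0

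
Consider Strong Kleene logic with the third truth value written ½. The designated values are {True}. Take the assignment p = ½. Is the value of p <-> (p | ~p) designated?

~p = ~½ = ½
p | ~p = ½ | ½ = ½
p <-> (p | ~p) = ½ <-> ½ = ½
½ ∉ {True}.

No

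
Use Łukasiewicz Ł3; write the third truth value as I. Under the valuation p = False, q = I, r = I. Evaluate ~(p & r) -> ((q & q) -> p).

p & r = False & I = False
~(p & r) = ~False = True
q & q = I & I = I
(q & q) -> p = I -> False = I  [min(1, 1−½+0)]
~(p & r) -> ((q & q) -> p) = True -> I = I

I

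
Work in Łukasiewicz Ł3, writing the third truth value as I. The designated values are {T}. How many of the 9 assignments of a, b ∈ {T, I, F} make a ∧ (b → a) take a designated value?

3

Designated under: (a=T, b=T); (a=T, b=I); (a=T, b=F).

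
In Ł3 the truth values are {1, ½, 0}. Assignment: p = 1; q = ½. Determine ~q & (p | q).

½

~q = ~½ = ½
p | q = 1 | ½ = 1
~q & (p | q) = ½ & 1 = ½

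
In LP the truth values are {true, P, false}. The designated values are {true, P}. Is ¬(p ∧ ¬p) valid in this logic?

Yes

Every assignment of p over {true, P, false} gives a value in {true, P}.
In particular, with p=P: ¬(p ∧ ¬p) = P.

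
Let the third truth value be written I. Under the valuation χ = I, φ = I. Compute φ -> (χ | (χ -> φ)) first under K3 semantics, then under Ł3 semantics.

I; 1

In K3: χ -> φ = I -> I = I  [~I | I]
χ | (χ -> φ) = I | I = I
φ -> (χ | (χ -> φ)) = I -> I = I
In Ł3: χ -> φ = I -> I = 1  [min(1, 1−½+½)]
χ | (χ -> φ) = I | 1 = 1
φ -> (χ | (χ -> φ)) = I -> 1 = 1
They differ because K3 and Ł3 treat I differently under implication.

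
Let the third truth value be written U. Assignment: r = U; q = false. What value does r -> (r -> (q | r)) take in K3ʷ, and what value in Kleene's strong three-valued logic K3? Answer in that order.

In K3ʷ: q | r = false | U = U
r -> (q | r) = U -> U = U  [any arg is the third value ⇒ result is the third value]
r -> (r -> (q | r)) = U -> U = U
In Kleene's strong three-valued logic K3: q | r = false | U = U
r -> (q | r) = U -> U = U  [~U | U]
r -> (r -> (q | r)) = U -> U = U

U; U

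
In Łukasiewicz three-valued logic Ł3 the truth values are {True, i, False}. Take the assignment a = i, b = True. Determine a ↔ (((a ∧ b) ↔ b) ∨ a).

True

a ∧ b = i ∧ True = i
(a ∧ b) ↔ b = i ↔ True = i
((a ∧ b) ↔ b) ∨ a = i ∨ i = i
a ↔ (((a ∧ b) ↔ b) ∨ a) = i ↔ i = True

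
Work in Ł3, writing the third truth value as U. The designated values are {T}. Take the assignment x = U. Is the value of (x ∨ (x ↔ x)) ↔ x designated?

x ↔ x = U ↔ U = T  [1 − |½−½|]
x ∨ (x ↔ x) = U ∨ T = T
(x ∨ (x ↔ x)) ↔ x = T ↔ U = U
U ∉ {T}.

No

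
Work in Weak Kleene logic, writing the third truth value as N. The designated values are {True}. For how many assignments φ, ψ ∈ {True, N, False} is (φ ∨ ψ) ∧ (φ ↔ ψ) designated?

Designated under: (φ=True, ψ=True).

1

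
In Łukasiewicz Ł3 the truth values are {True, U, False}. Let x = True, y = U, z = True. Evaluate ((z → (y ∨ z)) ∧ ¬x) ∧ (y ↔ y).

False

y ∨ z = U ∨ True = True
z → (y ∨ z) = True → True = True
¬x = ¬True = False
(z → (y ∨ z)) ∧ ¬x = True ∧ False = False
y ↔ y = U ↔ U = True  [1 − |½−½|]
((z → (y ∨ z)) ∧ ¬x) ∧ (y ↔ y) = False ∧ True = False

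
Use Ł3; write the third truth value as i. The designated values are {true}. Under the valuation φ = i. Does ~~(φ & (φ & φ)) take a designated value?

φ & φ = i & i = i
φ & (φ & φ) = i & i = i
~(φ & (φ & φ)) = ~i = i
~~(φ & (φ & φ)) = ~i = i
i ∉ {true}.

No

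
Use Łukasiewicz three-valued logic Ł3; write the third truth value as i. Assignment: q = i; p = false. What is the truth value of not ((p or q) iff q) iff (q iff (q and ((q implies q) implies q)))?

false

p or q = false or i = i
(p or q) iff q = i iff i = true  [1 − |½−½|]
not ((p or q) iff q) = not true = false
q implies q = i implies i = true
(q implies q) implies q = true implies i = i
q and ((q implies q) implies q) = i and i = i
q iff (q and ((q implies q) implies q)) = i iff i = true
not ((p or q) iff q) iff (q iff (q and ((q implies q) implies q))) = false iff true = false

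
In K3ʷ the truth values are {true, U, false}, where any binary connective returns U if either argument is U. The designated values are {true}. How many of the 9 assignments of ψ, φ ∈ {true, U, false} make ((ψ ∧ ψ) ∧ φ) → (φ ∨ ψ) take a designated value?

4

Designated under: (ψ=true, φ=true); (ψ=true, φ=false); (ψ=false, φ=true); (ψ=false, φ=false).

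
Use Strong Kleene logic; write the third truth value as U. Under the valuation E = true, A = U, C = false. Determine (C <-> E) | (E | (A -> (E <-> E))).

true

C <-> E = false <-> true = false
E <-> E = true <-> true = true
A -> (E <-> E) = U -> true = true  [~U | true]
E | (A -> (E <-> E)) = true | true = true
(C <-> E) | (E | (A -> (E <-> E))) = false | true = true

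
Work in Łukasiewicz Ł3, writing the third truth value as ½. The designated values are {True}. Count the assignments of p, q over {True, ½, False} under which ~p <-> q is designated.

Designated under: (p=True, q=False); (p=½, q=½); (p=False, q=True).

3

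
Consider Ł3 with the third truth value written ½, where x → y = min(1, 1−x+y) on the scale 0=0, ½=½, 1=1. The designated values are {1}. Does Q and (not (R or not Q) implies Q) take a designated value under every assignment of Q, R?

No

Countermodel: Q=½, R=1 gives ½, which is not designated.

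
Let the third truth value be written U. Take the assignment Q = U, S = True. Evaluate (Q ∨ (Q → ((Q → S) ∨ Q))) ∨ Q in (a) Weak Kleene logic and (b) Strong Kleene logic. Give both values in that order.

In Weak Kleene logic: Q → S = U → True = U  [any arg is the third value ⇒ result is the third value]
(Q → S) ∨ Q = U ∨ U = U
Q → ((Q → S) ∨ Q) = U → U = U
Q ∨ (Q → ((Q → S) ∨ Q)) = U ∨ U = U
(Q ∨ (Q → ((Q → S) ∨ Q))) ∨ Q = U ∨ U = U
In Strong Kleene logic: Q → S = U → True = True
(Q → S) ∨ Q = True ∨ U = True
Q → ((Q → S) ∨ Q) = U → True = True
Q ∨ (Q → ((Q → S) ∨ Q)) = U ∨ True = True
(Q ∨ (Q → ((Q → S) ∨ Q))) ∨ Q = True ∨ U = True
They differ because Weak Kleene logic and Strong Kleene logic treat U differently under the binary connectives.

U; True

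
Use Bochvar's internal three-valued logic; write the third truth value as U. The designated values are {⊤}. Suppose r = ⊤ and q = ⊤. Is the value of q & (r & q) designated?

Yes

r & q = ⊤ & ⊤ = ⊤
q & (r & q) = ⊤ & ⊤ = ⊤
⊤ ∈ {⊤}.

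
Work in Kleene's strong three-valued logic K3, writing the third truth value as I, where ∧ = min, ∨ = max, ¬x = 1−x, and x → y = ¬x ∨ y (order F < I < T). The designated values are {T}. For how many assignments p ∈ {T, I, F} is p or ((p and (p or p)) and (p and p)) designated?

1

p=T: T ✓
p=I: I ·
p=F: F ·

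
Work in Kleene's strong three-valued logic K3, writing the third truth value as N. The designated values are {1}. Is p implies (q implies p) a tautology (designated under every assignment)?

No

Countermodel: p=N, q=1 gives N, which is not designated.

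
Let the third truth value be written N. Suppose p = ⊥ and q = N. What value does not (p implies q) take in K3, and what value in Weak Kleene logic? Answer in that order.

In K3: p implies q = ⊥ implies N = ⊤  [not ⊥ or N]
not (p implies q) = not ⊤ = ⊥
In Weak Kleene logic: p implies q = ⊥ implies N = N  [any arg is the third value ⇒ result is the third value]
not (p implies q) = not N = N
They differ because K3 and Weak Kleene logic treat N differently under the binary connectives.

⊥; N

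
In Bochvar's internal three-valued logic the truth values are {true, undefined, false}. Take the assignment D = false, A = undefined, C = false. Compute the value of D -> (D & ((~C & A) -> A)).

undefined

~C = ~false = true
~C & A = true & undefined = undefined
(~C & A) -> A = undefined -> undefined = undefined  [any arg is the third value ⇒ result is the third value]
D & ((~C & A) -> A) = false & undefined = undefined
D -> (D & ((~C & A) -> A)) = false -> undefined = undefined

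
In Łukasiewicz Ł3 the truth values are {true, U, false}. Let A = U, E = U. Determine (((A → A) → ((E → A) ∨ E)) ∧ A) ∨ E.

U

A → A = U → U = true  [min(1, 1−½+½)]
E → A = U → U = true
(E → A) ∨ E = true ∨ U = true
(A → A) → ((E → A) ∨ E) = true → true = true
((A → A) → ((E → A) ∨ E)) ∧ A = true ∧ U = U
(((A → A) → ((E → A) ∨ E)) ∧ A) ∨ E = U ∨ U = U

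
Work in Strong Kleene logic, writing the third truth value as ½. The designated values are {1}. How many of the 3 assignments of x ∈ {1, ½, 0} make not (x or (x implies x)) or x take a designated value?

x=1: 1 ✓
x=½: ½ ·
x=0: 0 ·

1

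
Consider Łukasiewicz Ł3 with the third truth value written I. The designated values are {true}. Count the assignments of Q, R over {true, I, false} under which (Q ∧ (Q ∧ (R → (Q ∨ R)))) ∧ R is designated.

1

Designated under: (Q=true, R=true).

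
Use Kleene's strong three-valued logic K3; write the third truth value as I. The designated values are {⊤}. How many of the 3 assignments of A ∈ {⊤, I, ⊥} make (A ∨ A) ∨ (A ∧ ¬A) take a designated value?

1

A=⊤: ⊤ ✓
A=I: I ·
A=⊥: ⊥ ·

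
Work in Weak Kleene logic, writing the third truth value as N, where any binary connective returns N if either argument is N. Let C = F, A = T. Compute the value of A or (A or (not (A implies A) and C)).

A implies A = T implies T = T
not (A implies A) = not T = F
not (A implies A) and C = F and F = F
A or (not (A implies A) and C) = T or F = T
A or (A or (not (A implies A) and C)) = T or T = T

T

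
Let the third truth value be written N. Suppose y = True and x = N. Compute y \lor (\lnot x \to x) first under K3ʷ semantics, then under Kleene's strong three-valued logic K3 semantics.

N; True

In K3ʷ: \lnot x = \lnot N = N
\lnot x \to x = N \to N = N  [any arg is the third value ⇒ result is the third value]
y \lor (\lnot x \to x) = True \lor N = N
In Kleene's strong three-valued logic K3: \lnot x = \lnot N = N
\lnot x \to x = N \to N = N
y \lor (\lnot x \to x) = True \lor N = True
They differ because K3ʷ and Kleene's strong three-valued logic K3 treat N differently under the binary connectives.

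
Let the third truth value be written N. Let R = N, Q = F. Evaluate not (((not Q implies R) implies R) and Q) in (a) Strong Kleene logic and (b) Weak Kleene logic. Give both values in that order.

T; N

In Strong Kleene logic: not Q = not F = T
not Q implies R = T implies N = N  [not T or N]
(not Q implies R) implies R = N implies N = N
((not Q implies R) implies R) and Q = N and F = F
not (((not Q implies R) implies R) and Q) = not F = T
In Weak Kleene logic: not Q = not F = T
not Q implies R = T implies N = N  [any arg is the third value ⇒ result is the third value]
(not Q implies R) implies R = N implies N = N
((not Q implies R) implies R) and Q = N and F = N
not (((not Q implies R) implies R) and Q) = not N = N
They differ because Strong Kleene logic and Weak Kleene logic treat N differently under the binary connectives.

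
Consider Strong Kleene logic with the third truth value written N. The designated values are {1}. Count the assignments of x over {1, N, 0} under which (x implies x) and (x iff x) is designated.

2

x=1: 1 ✓
x=N: N ·
x=0: 1 ✓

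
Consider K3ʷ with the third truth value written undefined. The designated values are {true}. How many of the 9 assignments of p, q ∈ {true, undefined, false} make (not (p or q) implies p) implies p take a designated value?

Designated under: (p=true, q=true); (p=true, q=false); (p=false, q=false).

3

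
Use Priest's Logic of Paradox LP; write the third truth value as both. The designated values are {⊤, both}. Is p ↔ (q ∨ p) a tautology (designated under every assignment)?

No

Countermodel: p=⊥, q=⊤ gives ⊥, which is not designated.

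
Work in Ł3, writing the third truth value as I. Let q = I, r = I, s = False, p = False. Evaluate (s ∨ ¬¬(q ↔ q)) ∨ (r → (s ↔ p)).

q ↔ q = I ↔ I = True  [1 − |½−½|]
¬(q ↔ q) = ¬True = False
¬¬(q ↔ q) = ¬False = True
s ∨ ¬¬(q ↔ q) = False ∨ True = True
s ↔ p = False ↔ False = True
r → (s ↔ p) = I → True = True
(s ∨ ¬¬(q ↔ q)) ∨ (r → (s ↔ p)) = True ∨ True = True

True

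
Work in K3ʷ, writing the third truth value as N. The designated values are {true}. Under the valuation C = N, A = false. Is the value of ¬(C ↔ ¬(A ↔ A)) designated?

No

A ↔ A = false ↔ false = true
¬(A ↔ A) = ¬true = false
C ↔ ¬(A ↔ A) = N ↔ false = N
¬(C ↔ ¬(A ↔ A)) = ¬N = N
N ∉ {true}.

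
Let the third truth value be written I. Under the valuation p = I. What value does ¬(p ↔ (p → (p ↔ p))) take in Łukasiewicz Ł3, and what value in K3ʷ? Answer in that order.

In Łukasiewicz Ł3: p ↔ p = I ↔ I = True  [1 − |½−½|]
p → (p ↔ p) = I → True = True
p ↔ (p → (p ↔ p)) = I ↔ True = I
¬(p ↔ (p → (p ↔ p))) = ¬I = I
In K3ʷ: p ↔ p = I ↔ I = I
p → (p ↔ p) = I → I = I  [any arg is the third value ⇒ result is the third value]
p ↔ (p → (p ↔ p)) = I ↔ I = I
¬(p ↔ (p → (p ↔ p))) = ¬I = I

I; I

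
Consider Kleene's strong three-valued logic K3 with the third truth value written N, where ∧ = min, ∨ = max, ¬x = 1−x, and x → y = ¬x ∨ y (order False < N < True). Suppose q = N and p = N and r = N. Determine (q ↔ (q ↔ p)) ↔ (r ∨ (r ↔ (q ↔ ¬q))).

q ↔ p = N ↔ N = N
q ↔ (q ↔ p) = N ↔ N = N
¬q = ¬N = N
q ↔ ¬q = N ↔ N = N
r ↔ (q ↔ ¬q) = N ↔ N = N
r ∨ (r ↔ (q ↔ ¬q)) = N ∨ N = N
(q ↔ (q ↔ p)) ↔ (r ∨ (r ↔ (q ↔ ¬q))) = N ↔ N = N

N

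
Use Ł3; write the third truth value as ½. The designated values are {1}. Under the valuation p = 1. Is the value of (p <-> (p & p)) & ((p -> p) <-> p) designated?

Yes

p & p = 1 & 1 = 1
p <-> (p & p) = 1 <-> 1 = 1
p -> p = 1 -> 1 = 1
(p -> p) <-> p = 1 <-> 1 = 1
(p <-> (p & p)) & ((p -> p) <-> p) = 1 & 1 = 1
1 ∈ {1}.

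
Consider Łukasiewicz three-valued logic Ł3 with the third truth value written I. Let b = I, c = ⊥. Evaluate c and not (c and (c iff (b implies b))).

⊥

b implies b = I implies I = ⊤  [min(1, 1−½+½)]
c iff (b implies b) = ⊥ iff ⊤ = ⊥
c and (c iff (b implies b)) = ⊥ and ⊥ = ⊥
not (c and (c iff (b implies b))) = not ⊥ = ⊤
c and not (c and (c iff (b implies b))) = ⊥ and ⊤ = ⊥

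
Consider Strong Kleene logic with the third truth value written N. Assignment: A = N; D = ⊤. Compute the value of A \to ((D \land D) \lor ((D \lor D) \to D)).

⊤

D \land D = ⊤ \land ⊤ = ⊤
D \lor D = ⊤ \lor ⊤ = ⊤
(D \lor D) \to D = ⊤ \to ⊤ = ⊤
(D \land D) \lor ((D \lor D) \to D) = ⊤ \lor ⊤ = ⊤
A \to ((D \land D) \lor ((D \lor D) \to D)) = N \to ⊤ = ⊤  [\lnot N \lor ⊤]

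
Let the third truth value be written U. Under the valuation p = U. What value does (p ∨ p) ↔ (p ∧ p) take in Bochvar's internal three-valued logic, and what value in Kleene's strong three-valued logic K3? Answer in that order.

In Bochvar's internal three-valued logic: p ∨ p = U ∨ U = U
p ∧ p = U ∧ U = U
(p ∨ p) ↔ (p ∧ p) = U ↔ U = U
In Kleene's strong three-valued logic K3: p ∨ p = U ∨ U = U
p ∧ p = U ∧ U = U
(p ∨ p) ↔ (p ∧ p) = U ↔ U = U

U; U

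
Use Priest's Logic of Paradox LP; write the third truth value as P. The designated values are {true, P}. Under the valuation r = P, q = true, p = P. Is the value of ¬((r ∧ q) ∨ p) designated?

Yes

r ∧ q = P ∧ true = P
(r ∧ q) ∨ p = P ∨ P = P
¬((r ∧ q) ∨ p) = ¬P = P
P ∈ {true, P}.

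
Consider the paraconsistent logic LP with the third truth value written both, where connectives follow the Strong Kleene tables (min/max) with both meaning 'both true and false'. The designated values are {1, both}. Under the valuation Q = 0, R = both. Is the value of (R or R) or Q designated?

Yes

R or R = both or both = both
(R or R) or Q = both or 0 = both
both ∈ {1, both}.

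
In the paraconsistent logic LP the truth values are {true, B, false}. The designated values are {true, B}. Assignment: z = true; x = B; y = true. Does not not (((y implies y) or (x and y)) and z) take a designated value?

Yes

y implies y = true implies true = true
x and y = B and true = B
(y implies y) or (x and y) = true or B = true
((y implies y) or (x and y)) and z = true and true = true
not (((y implies y) or (x and y)) and z) = not true = false
not not (((y implies y) or (x and y)) and z) = not false = true
true ∈ {true, B}.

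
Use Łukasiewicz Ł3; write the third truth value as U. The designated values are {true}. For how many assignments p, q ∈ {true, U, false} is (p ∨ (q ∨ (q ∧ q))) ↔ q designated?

Of the 9 assignments, 6 give a value in {true}.

6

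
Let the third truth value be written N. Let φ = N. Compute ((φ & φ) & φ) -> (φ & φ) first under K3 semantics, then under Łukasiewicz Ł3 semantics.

N; true

In K3: φ & φ = N & N = N
(φ & φ) & φ = N & N = N
φ & φ = N & N = N
((φ & φ) & φ) -> (φ & φ) = N -> N = N  [~N | N]
In Łukasiewicz Ł3: φ & φ = N & N = N
(φ & φ) & φ = N & N = N
φ & φ = N & N = N
((φ & φ) & φ) -> (φ & φ) = N -> N = true  [min(1, 1−½+½)]
They differ because K3 and Łukasiewicz Ł3 treat N differently under implication.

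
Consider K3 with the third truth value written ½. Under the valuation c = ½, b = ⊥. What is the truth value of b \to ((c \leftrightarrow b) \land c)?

c \leftrightarrow b = ½ \leftrightarrow ⊥ = ½
(c \leftrightarrow b) \land c = ½ \land ½ = ½
b \to ((c \leftrightarrow b) \land c) = ⊥ \to ½ = ⊤

⊤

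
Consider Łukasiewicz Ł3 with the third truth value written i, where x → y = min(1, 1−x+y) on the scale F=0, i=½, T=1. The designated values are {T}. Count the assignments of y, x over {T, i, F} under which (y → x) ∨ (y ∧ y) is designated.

Of the 9 assignments, 8 give a value in {T}.

8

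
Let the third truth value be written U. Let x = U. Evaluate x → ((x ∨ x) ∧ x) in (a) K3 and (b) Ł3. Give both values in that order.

U; True

In K3: x ∨ x = U ∨ U = U
(x ∨ x) ∧ x = U ∧ U = U
x → ((x ∨ x) ∧ x) = U → U = U  [¬U ∨ U]
In Ł3: x ∨ x = U ∨ U = U
(x ∨ x) ∧ x = U ∧ U = U
x → ((x ∨ x) ∧ x) = U → U = True
They differ because K3 and Ł3 treat U differently under implication.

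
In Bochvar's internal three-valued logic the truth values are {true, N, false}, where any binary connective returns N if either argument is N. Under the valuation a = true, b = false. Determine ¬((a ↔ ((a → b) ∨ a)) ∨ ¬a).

false

a → b = true → false = false
(a → b) ∨ a = false ∨ true = true
a ↔ ((a → b) ∨ a) = true ↔ true = true
¬a = ¬true = false
(a ↔ ((a → b) ∨ a)) ∨ ¬a = true ∨ false = true
¬((a ↔ ((a → b) ∨ a)) ∨ ¬a) = ¬true = false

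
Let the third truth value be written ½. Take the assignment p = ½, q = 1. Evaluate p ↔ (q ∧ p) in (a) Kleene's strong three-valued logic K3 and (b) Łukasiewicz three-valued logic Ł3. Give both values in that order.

In Kleene's strong three-valued logic K3: q ∧ p = 1 ∧ ½ = ½
p ↔ (q ∧ p) = ½ ↔ ½ = ½
In Łukasiewicz three-valued logic Ł3: q ∧ p = 1 ∧ ½ = ½
p ↔ (q ∧ p) = ½ ↔ ½ = 1  [1 − |½−½|]
They differ because Kleene's strong three-valued logic K3 and Łukasiewicz three-valued logic Ł3 treat ½ differently under implication.

½; 1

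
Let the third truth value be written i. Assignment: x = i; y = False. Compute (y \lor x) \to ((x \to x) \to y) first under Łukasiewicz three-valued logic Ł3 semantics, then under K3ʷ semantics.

i; i

In Łukasiewicz three-valued logic Ł3: y \lor x = False \lor i = i
x \to x = i \to i = True
(x \to x) \to y = True \to False = False
(y \lor x) \to ((x \to x) \to y) = i \to False = i
In K3ʷ: y \lor x = False \lor i = i
x \to x = i \to i = i  [any arg is the third value ⇒ result is the third value]
(x \to x) \to y = i \to False = i
(y \lor x) \to ((x \to x) \to y) = i \to i = i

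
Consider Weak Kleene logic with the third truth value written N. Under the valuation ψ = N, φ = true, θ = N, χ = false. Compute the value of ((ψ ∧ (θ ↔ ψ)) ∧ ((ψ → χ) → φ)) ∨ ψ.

θ ↔ ψ = N ↔ N = N
ψ ∧ (θ ↔ ψ) = N ∧ N = N
ψ → χ = N → false = N  [any arg is the third value ⇒ result is the third value]
(ψ → χ) → φ = N → true = N
(ψ ∧ (θ ↔ ψ)) ∧ ((ψ → χ) → φ) = N ∧ N = N
((ψ ∧ (θ ↔ ψ)) ∧ ((ψ → χ) → φ)) ∨ ψ = N ∨ N = N

N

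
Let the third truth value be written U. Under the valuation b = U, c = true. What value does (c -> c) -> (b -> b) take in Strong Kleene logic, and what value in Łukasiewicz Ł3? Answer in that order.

In Strong Kleene logic: c -> c = true -> true = true
b -> b = U -> U = U  [~U | U]
(c -> c) -> (b -> b) = true -> U = U
In Łukasiewicz Ł3: c -> c = true -> true = true
b -> b = U -> U = true
(c -> c) -> (b -> b) = true -> true = true
They differ because Strong Kleene logic and Łukasiewicz Ł3 treat U differently under implication.

U; true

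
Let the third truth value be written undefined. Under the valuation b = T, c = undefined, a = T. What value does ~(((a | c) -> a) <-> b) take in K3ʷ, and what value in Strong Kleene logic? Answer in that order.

In K3ʷ: a | c = T | undefined = undefined
(a | c) -> a = undefined -> T = undefined  [any arg is the third value ⇒ result is the third value]
((a | c) -> a) <-> b = undefined <-> T = undefined
~(((a | c) -> a) <-> b) = ~undefined = undefined
In Strong Kleene logic: a | c = T | undefined = T
(a | c) -> a = T -> T = T
((a | c) -> a) <-> b = T <-> T = T
~(((a | c) -> a) <-> b) = ~T = F
They differ because K3ʷ and Strong Kleene logic treat undefined differently under the binary connectives.

undefined; F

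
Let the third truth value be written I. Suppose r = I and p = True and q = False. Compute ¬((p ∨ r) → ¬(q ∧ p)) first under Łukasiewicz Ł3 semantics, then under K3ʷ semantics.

False; I

In Łukasiewicz Ł3: p ∨ r = True ∨ I = True
q ∧ p = False ∧ True = False
¬(q ∧ p) = ¬False = True
(p ∨ r) → ¬(q ∧ p) = True → True = True
¬((p ∨ r) → ¬(q ∧ p)) = ¬True = False
In K3ʷ: p ∨ r = True ∨ I = I
q ∧ p = False ∧ True = False
¬(q ∧ p) = ¬False = True
(p ∨ r) → ¬(q ∧ p) = I → True = I
¬((p ∨ r) → ¬(q ∧ p)) = ¬I = I
They differ because Łukasiewicz Ł3 and K3ʷ treat I differently under the binary connectives.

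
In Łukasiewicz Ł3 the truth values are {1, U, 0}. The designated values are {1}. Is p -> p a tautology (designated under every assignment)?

Every assignment of p over {1, U, 0} gives a value in {1}.
In particular, with p=U: p -> p = 1.

Yes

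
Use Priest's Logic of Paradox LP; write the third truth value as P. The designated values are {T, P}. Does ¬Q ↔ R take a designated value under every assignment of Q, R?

Countermodel: Q=T, R=T gives F, which is not designated.

No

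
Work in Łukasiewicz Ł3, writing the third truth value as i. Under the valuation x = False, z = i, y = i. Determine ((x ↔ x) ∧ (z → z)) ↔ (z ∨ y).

i

x ↔ x = False ↔ False = True
z → z = i → i = True  [min(1, 1−½+½)]
(x ↔ x) ∧ (z → z) = True ∧ True = True
z ∨ y = i ∨ i = i
((x ↔ x) ∧ (z → z)) ↔ (z ∨ y) = True ↔ i = i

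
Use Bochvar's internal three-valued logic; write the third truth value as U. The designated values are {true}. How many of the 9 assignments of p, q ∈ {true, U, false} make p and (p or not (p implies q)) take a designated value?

2

Designated under: (p=true, q=true); (p=true, q=false).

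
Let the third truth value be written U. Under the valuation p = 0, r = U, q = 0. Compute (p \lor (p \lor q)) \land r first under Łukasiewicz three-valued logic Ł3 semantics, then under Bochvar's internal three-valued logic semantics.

0; U

In Łukasiewicz three-valued logic Ł3: p \lor q = 0 \lor 0 = 0
p \lor (p \lor q) = 0 \lor 0 = 0
(p \lor (p \lor q)) \land r = 0 \land U = 0
In Bochvar's internal three-valued logic: p \lor q = 0 \lor 0 = 0
p \lor (p \lor q) = 0 \lor 0 = 0
(p \lor (p \lor q)) \land r = 0 \land U = U
They differ because Łukasiewicz three-valued logic Ł3 and Bochvar's internal three-valued logic treat U differently under the binary connectives.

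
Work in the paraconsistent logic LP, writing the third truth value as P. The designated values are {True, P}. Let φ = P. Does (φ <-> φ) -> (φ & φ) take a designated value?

Yes

φ <-> φ = P <-> P = P
φ & φ = P & P = P
(φ <-> φ) -> (φ & φ) = P -> P = P  [~P | P]
P ∈ {True, P}.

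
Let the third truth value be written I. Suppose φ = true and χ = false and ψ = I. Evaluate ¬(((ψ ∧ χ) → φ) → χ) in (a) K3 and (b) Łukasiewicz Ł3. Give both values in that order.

In K3: ψ ∧ χ = I ∧ false = false
(ψ ∧ χ) → φ = false → true = true
((ψ ∧ χ) → φ) → χ = true → false = false
¬(((ψ ∧ χ) → φ) → χ) = ¬false = true
In Łukasiewicz Ł3: ψ ∧ χ = I ∧ false = false
(ψ ∧ χ) → φ = false → true = true
((ψ ∧ χ) → φ) → χ = true → false = false
¬(((ψ ∧ χ) → φ) → χ) = ¬false = true

true; true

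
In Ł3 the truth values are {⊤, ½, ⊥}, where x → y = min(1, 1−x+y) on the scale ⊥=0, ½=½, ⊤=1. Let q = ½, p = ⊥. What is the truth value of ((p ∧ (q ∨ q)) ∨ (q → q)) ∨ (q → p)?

q ∨ q = ½ ∨ ½ = ½
p ∧ (q ∨ q) = ⊥ ∧ ½ = ⊥
q → q = ½ → ½ = ⊤  [min(1, 1−½+½)]
(p ∧ (q ∨ q)) ∨ (q → q) = ⊥ ∨ ⊤ = ⊤
q → p = ½ → ⊥ = ½
((p ∧ (q ∨ q)) ∨ (q → q)) ∨ (q → p) = ⊤ ∨ ½ = ⊤

⊤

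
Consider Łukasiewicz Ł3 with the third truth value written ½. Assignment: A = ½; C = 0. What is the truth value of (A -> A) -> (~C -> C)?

A -> A = ½ -> ½ = 1
~C = ~0 = 1
~C -> C = 1 -> 0 = 0
(A -> A) -> (~C -> C) = 1 -> 0 = 0

0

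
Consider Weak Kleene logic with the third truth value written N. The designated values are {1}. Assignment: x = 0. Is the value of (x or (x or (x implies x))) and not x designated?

Yes

x implies x = 0 implies 0 = 1
x or (x implies x) = 0 or 1 = 1
x or (x or (x implies x)) = 0 or 1 = 1
not x = not 0 = 1
(x or (x or (x implies x))) and not x = 1 and 1 = 1
1 ∈ {1}.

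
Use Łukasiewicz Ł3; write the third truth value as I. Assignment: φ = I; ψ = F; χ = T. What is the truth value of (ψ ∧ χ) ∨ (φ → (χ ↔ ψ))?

I

ψ ∧ χ = F ∧ T = F
χ ↔ ψ = T ↔ F = F
φ → (χ ↔ ψ) = I → F = I  [min(1, 1−½+0)]
(ψ ∧ χ) ∨ (φ → (χ ↔ ψ)) = F ∨ I = I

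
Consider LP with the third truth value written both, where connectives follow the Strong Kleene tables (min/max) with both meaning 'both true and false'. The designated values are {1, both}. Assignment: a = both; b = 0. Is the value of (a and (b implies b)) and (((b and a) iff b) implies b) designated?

b implies b = 0 implies 0 = 1
a and (b implies b) = both and 1 = both
b and a = 0 and both = 0
(b and a) iff b = 0 iff 0 = 1
((b and a) iff b) implies b = 1 implies 0 = 0
(a and (b implies b)) and (((b and a) iff b) implies b) = both and 0 = 0
0 ∉ {1, both}.

No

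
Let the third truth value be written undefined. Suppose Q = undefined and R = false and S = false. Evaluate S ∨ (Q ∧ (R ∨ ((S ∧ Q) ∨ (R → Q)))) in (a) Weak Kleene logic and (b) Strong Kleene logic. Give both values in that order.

In Weak Kleene logic: S ∧ Q = false ∧ undefined = undefined
R → Q = false → undefined = undefined  [any arg is the third value ⇒ result is the third value]
(S ∧ Q) ∨ (R → Q) = undefined ∨ undefined = undefined
R ∨ ((S ∧ Q) ∨ (R → Q)) = false ∨ undefined = undefined
Q ∧ (R ∨ ((S ∧ Q) ∨ (R → Q))) = undefined ∧ undefined = undefined
S ∨ (Q ∧ (R ∨ ((S ∧ Q) ∨ (R → Q)))) = false ∨ undefined = undefined
In Strong Kleene logic: S ∧ Q = false ∧ undefined = false
R → Q = false → undefined = true  [¬false ∨ undefined]
(S ∧ Q) ∨ (R → Q) = false ∨ true = true
R ∨ ((S ∧ Q) ∨ (R → Q)) = false ∨ true = true
Q ∧ (R ∨ ((S ∧ Q) ∨ (R → Q))) = undefined ∧ true = undefined
S ∨ (Q ∧ (R ∨ ((S ∧ Q) ∨ (R → Q)))) = false ∨ undefined = undefined

undefined; undefined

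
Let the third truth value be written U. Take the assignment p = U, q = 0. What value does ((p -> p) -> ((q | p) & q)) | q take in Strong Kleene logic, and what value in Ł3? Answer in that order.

In Strong Kleene logic: p -> p = U -> U = U  [~U | U]
q | p = 0 | U = U
(q | p) & q = U & 0 = 0
(p -> p) -> ((q | p) & q) = U -> 0 = U
((p -> p) -> ((q | p) & q)) | q = U | 0 = U
In Ł3: p -> p = U -> U = 1  [min(1, 1−½+½)]
q | p = 0 | U = U
(q | p) & q = U & 0 = 0
(p -> p) -> ((q | p) & q) = 1 -> 0 = 0
((p -> p) -> ((q | p) & q)) | q = 0 | 0 = 0
They differ because Strong Kleene logic and Ł3 treat U differently under implication.

U; 0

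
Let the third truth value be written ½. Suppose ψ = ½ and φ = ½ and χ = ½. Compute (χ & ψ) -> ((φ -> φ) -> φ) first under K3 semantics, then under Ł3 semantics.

½; ⊤

In K3: χ & ψ = ½ & ½ = ½
φ -> φ = ½ -> ½ = ½  [~½ | ½]
(φ -> φ) -> φ = ½ -> ½ = ½
(χ & ψ) -> ((φ -> φ) -> φ) = ½ -> ½ = ½
In Ł3: χ & ψ = ½ & ½ = ½
φ -> φ = ½ -> ½ = ⊤  [min(1, 1−½+½)]
(φ -> φ) -> φ = ⊤ -> ½ = ½
(χ & ψ) -> ((φ -> φ) -> φ) = ½ -> ½ = ⊤
They differ because K3 and Ł3 treat ½ differently under implication.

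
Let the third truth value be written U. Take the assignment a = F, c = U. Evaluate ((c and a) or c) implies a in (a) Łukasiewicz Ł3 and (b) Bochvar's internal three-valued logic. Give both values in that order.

In Łukasiewicz Ł3: c and a = U and F = F
(c and a) or c = F or U = U
((c and a) or c) implies a = U implies F = U  [min(1, 1−½+0)]
In Bochvar's internal three-valued logic: c and a = U and F = U
(c and a) or c = U or U = U
((c and a) or c) implies a = U implies F = U  [any arg is the third value ⇒ result is the third value]

U; U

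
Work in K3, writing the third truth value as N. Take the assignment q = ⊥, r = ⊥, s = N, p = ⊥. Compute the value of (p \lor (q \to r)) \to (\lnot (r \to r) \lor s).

q \to r = ⊥ \to ⊥ = ⊤
p \lor (q \to r) = ⊥ \lor ⊤ = ⊤
r \to r = ⊥ \to ⊥ = ⊤
\lnot (r \to r) = \lnot ⊤ = ⊥
\lnot (r \to r) \lor s = ⊥ \lor N = N
(p \lor (q \to r)) \to (\lnot (r \to r) \lor s) = ⊤ \to N = N  [\lnot ⊤ \lor N]

N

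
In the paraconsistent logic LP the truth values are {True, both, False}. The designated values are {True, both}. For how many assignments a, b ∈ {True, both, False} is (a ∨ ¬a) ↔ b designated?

Of the 9 assignments, 7 give a value in {True, both}.

7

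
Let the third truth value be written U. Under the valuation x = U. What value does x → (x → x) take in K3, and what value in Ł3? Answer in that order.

U; True

In K3: x → x = U → U = U  [¬U ∨ U]
x → (x → x) = U → U = U
In Ł3: x → x = U → U = True
x → (x → x) = U → True = True
They differ because K3 and Ł3 treat U differently under implication.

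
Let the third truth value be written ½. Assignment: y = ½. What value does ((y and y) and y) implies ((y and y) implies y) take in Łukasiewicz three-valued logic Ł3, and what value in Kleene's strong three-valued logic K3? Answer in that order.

In Łukasiewicz three-valued logic Ł3: y and y = ½ and ½ = ½
(y and y) and y = ½ and ½ = ½
y and y = ½ and ½ = ½
(y and y) implies y = ½ implies ½ = T  [min(1, 1−½+½)]
((y and y) and y) implies ((y and y) implies y) = ½ implies T = T
In Kleene's strong three-valued logic K3: y and y = ½ and ½ = ½
(y and y) and y = ½ and ½ = ½
y and y = ½ and ½ = ½
(y and y) implies y = ½ implies ½ = ½
((y and y) and y) implies ((y and y) implies y) = ½ implies ½ = ½
They differ because Łukasiewicz three-valued logic Ł3 and Kleene's strong three-valued logic K3 treat ½ differently under implication.

T; ½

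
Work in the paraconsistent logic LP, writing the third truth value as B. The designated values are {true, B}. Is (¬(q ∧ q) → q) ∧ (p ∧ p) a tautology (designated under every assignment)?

No

Countermodel: q=true, p=false gives false, which is not designated.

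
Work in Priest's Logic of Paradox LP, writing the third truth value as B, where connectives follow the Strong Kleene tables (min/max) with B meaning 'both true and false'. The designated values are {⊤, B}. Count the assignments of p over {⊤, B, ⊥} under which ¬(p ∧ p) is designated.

p=⊤: ⊥ ·
p=B: B ✓
p=⊥: ⊤ ✓

2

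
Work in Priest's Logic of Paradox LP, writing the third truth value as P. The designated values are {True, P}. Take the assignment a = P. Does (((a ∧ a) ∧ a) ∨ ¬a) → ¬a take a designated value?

Yes

a ∧ a = P ∧ P = P
(a ∧ a) ∧ a = P ∧ P = P
¬a = ¬P = P
((a ∧ a) ∧ a) ∨ ¬a = P ∨ P = P
¬a = ¬P = P
(((a ∧ a) ∧ a) ∨ ¬a) → ¬a = P → P = P  [¬P ∨ P]
P ∈ {True, P}.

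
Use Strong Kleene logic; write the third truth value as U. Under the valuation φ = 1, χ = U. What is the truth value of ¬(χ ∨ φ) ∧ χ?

χ ∨ φ = U ∨ 1 = 1
¬(χ ∨ φ) = ¬1 = 0
¬(χ ∨ φ) ∧ χ = 0 ∧ U = 0

0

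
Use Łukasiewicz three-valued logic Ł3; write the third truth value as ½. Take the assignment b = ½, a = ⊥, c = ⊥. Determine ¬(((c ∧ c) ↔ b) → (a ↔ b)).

⊥

c ∧ c = ⊥ ∧ ⊥ = ⊥
(c ∧ c) ↔ b = ⊥ ↔ ½ = ½
a ↔ b = ⊥ ↔ ½ = ½
((c ∧ c) ↔ b) → (a ↔ b) = ½ → ½ = ⊤
¬(((c ∧ c) ↔ b) → (a ↔ b)) = ¬⊤ = ⊥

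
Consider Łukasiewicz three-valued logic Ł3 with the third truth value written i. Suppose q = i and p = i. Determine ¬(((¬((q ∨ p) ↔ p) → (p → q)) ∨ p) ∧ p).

i

q ∨ p = i ∨ i = i
(q ∨ p) ↔ p = i ↔ i = true  [1 − |½−½|]
¬((q ∨ p) ↔ p) = ¬true = false
p → q = i → i = true
¬((q ∨ p) ↔ p) → (p → q) = false → true = true
(¬((q ∨ p) ↔ p) → (p → q)) ∨ p = true ∨ i = true
((¬((q ∨ p) ↔ p) → (p → q)) ∨ p) ∧ p = true ∧ i = i
¬(((¬((q ∨ p) ↔ p) → (p → q)) ∨ p) ∧ p) = ¬i = i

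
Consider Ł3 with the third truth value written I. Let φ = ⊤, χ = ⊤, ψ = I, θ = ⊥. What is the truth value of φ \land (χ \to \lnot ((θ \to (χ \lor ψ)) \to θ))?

⊤

χ \lor ψ = ⊤ \lor I = ⊤
θ \to (χ \lor ψ) = ⊥ \to ⊤ = ⊤
(θ \to (χ \lor ψ)) \to θ = ⊤ \to ⊥ = ⊥
\lnot ((θ \to (χ \lor ψ)) \to θ) = \lnot ⊥ = ⊤
χ \to \lnot ((θ \to (χ \lor ψ)) \to θ) = ⊤ \to ⊤ = ⊤
φ \land (χ \to \lnot ((θ \to (χ \lor ψ)) \to θ)) = ⊤ \land ⊤ = ⊤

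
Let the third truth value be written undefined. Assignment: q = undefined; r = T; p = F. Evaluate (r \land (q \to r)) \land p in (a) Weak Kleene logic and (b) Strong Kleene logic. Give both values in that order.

undefined; F

In Weak Kleene logic: q \to r = undefined \to T = undefined  [any arg is the third value ⇒ result is the third value]
r \land (q \to r) = T \land undefined = undefined
(r \land (q \to r)) \land p = undefined \land F = undefined
In Strong Kleene logic: q \to r = undefined \to T = T  [\lnot undefined \lor T]
r \land (q \to r) = T \land T = T
(r \land (q \to r)) \land p = T \land F = F
They differ because Weak Kleene logic and Strong Kleene logic treat undefined differently under the binary connectives.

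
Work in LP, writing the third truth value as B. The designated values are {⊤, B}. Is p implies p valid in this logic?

Yes

Every assignment of p over {⊤, B, ⊥} gives a value in {⊤, B}.
In particular, with p=B: p implies p = B.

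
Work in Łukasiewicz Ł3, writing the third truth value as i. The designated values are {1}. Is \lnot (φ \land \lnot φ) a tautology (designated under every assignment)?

Countermodel: φ=i gives i, which is not designated.

No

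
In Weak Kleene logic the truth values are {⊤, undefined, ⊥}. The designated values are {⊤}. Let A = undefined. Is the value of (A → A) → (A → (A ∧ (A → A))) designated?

A → A = undefined → undefined = undefined  [any arg is the third value ⇒ result is the third value]
A → A = undefined → undefined = undefined
A ∧ (A → A) = undefined ∧ undefined = undefined
A → (A ∧ (A → A)) = undefined → undefined = undefined
(A → A) → (A → (A ∧ (A → A))) = undefined → undefined = undefined
undefined ∉ {⊤}.

No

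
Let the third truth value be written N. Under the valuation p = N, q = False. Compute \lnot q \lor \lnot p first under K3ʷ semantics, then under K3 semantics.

In K3ʷ: \lnot q = \lnot False = True
\lnot p = \lnot N = N
\lnot q \lor \lnot p = True \lor N = N
In K3: \lnot q = \lnot False = True
\lnot p = \lnot N = N
\lnot q \lor \lnot p = True \lor N = True
They differ because K3ʷ and K3 treat N differently under the binary connectives.

N; True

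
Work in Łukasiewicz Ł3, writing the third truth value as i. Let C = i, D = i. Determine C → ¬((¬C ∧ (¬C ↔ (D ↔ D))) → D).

¬C = ¬i = i
¬C = ¬i = i
D ↔ D = i ↔ i = true  [1 − |½−½|]
¬C ↔ (D ↔ D) = i ↔ true = i
¬C ∧ (¬C ↔ (D ↔ D)) = i ∧ i = i
(¬C ∧ (¬C ↔ (D ↔ D))) → D = i → i = true
¬((¬C ∧ (¬C ↔ (D ↔ D))) → D) = ¬true = false
C → ¬((¬C ∧ (¬C ↔ (D ↔ D))) → D) = i → false = i

i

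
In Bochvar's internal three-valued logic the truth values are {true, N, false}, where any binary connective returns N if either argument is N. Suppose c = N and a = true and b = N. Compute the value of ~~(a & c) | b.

N

a & c = true & N = N
~(a & c) = ~N = N
~~(a & c) = ~N = N
~~(a & c) | b = N | N = N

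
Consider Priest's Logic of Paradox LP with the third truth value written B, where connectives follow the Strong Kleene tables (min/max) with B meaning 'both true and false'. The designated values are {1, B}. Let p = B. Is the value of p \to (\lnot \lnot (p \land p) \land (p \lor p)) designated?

p \land p = B \land B = B
\lnot (p \land p) = \lnot B = B
\lnot \lnot (p \land p) = \lnot B = B
p \lor p = B \lor B = B
\lnot \lnot (p \land p) \land (p \lor p) = B \land B = B
p \to (\lnot \lnot (p \land p) \land (p \lor p)) = B \to B = B  [\lnot B \lor B]
B ∈ {1, B}.

Yes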